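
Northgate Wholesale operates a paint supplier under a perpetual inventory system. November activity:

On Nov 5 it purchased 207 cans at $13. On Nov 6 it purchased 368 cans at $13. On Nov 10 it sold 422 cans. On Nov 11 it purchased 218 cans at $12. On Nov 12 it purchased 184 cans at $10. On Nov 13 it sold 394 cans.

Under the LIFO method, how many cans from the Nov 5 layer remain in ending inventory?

153

Nov 10, 422 sold [LIFO — newest first]: 368 @ $13 + 54 @ $13 = $5,486
Nov 13, 394 sold [LIFO — newest first]: 184 @ $10 + 210 @ $12 = $4,360
Total COGS = $5,486 + $4,360 = $9,846
Ending inventory: 153 @ $13 + 8 @ $12 = $2,085
Check: goods available $11,931 = COGS $9,846 + ending $2,085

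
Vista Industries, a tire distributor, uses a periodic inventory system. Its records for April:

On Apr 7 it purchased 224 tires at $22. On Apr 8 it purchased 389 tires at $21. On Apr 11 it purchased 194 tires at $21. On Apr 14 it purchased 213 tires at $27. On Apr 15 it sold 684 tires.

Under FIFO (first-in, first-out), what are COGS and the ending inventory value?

Apr 15, 684 sold [FIFO — oldest first]: 224 @ $22 + 389 @ $21 + 71 @ $21 = $14,588
Ending inventory: 123 @ $21 + 213 @ $27 = $8,334
Check: goods available $22,922 = COGS $14,588 + ending $8,334

COGS = $14,588; ending inventory = $8,334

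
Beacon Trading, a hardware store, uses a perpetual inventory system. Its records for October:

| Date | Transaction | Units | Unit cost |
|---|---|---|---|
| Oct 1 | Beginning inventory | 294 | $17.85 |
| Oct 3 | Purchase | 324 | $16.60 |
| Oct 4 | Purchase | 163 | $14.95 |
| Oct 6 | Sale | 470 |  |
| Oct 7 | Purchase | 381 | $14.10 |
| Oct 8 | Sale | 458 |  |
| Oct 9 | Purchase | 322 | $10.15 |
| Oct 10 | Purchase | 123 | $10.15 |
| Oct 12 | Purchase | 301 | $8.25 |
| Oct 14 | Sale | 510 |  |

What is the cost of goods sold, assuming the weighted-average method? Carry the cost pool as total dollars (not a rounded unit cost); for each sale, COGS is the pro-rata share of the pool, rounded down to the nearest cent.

COGS = $20,363.28

After Oct 1: 294 on hand, pool $5,247.90 (≈ $17.8500 each)
After Oct 3: 618 on hand, pool $10,626.30 (≈ $17.1947 each)
After Oct 4: 781 on hand, pool $13,063.15 (≈ $16.7262 each)
Oct 6, sell 470: 470/781 × $13,063.15 → $7,861.30
After Oct 7: 692 on hand, pool $10,573.95 (≈ $15.2803 each)
Oct 8, sell 458: 458/692 × $10,573.95 → $6,998.36
After Oct 9: 556 on hand, pool $6,843.89 (≈ $12.3092 each)
After Oct 10: 679 on hand, pool $8,092.34 (≈ $11.9180 each)
After Oct 12: 980 on hand, pool $10,575.59 (≈ $10.7914 each)
Oct 14, sell 510: 510/980 × $10,575.59 → $5,503.62
Total COGS = $7,861.30 + $6,998.36 + $5,503.62 = $20,363.28
Ending inventory (cost pool remaining) = $5,071.97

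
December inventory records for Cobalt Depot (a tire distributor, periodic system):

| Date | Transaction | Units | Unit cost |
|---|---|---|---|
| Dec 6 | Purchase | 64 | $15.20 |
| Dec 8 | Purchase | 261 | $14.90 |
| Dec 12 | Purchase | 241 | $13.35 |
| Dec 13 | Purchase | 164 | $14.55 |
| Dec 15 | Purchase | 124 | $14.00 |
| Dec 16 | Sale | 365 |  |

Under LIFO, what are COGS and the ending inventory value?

COGS = $5,150.15; ending inventory = $7,051.10

Dec 16, 365 sold [LIFO — newest first]: 124 @ $14.00 + 164 @ $14.55 + 77 @ $13.35 = $5,150.15
Ending inventory: 64 @ $15.20 + 261 @ $14.90 + 164 @ $13.35 = $7,051.10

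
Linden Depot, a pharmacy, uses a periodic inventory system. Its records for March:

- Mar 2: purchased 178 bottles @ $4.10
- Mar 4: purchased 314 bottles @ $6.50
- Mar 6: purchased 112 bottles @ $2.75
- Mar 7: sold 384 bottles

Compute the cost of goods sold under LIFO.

Mar 7, 384 sold [LIFO — newest first]: 112 @ $2.75 + 272 @ $6.50 = $2,076.00
Ending inventory: 178 @ $4.10 + 42 @ $6.50 = $1,002.80
Check: goods available $3,078.80 = COGS $2,076.00 + ending $1,002.80

COGS = $2,076.00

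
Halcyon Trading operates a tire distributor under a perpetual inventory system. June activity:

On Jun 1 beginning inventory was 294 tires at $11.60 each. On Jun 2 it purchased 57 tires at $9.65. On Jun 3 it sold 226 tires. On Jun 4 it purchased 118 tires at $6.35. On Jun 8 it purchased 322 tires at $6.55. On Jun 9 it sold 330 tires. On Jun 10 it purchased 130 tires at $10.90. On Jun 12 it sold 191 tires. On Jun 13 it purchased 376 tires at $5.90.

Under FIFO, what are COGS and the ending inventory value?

Jun 3, 226 sold [FIFO — oldest first]: 226 @ $11.60 = $2,621.60
Jun 9, 330 sold [FIFO — oldest first]: 68 @ $11.60 + 57 @ $9.65 + 118 @ $6.35 + 87 @ $6.55 = $2,658.00
Jun 12, 191 sold [FIFO — oldest first]: 191 @ $6.55 = $1,251.05
Total COGS = $2,621.60 + $2,658.00 + $1,251.05 = $6,530.65
Ending inventory: 44 @ $6.55 + 130 @ $10.90 + 376 @ $5.90 = $3,923.60

COGS = $6,530.65; ending inventory = $3,923.60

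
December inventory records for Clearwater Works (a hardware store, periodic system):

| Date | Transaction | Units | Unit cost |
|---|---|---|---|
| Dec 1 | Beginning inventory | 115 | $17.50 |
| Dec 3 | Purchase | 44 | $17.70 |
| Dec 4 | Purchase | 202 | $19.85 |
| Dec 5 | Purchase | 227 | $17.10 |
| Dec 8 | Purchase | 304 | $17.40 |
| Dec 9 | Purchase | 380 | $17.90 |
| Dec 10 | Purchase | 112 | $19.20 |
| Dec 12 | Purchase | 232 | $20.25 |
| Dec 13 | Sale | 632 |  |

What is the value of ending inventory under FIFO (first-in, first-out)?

Ending inventory = $18,174.40

Dec 13, 632 sold [FIFO — oldest first]: 115 @ $17.50 + 44 @ $17.70 + 202 @ $19.85 + 227 @ $17.10 + 44 @ $17.40 = $11,448.30
Ending inventory: 260 @ $17.40 + 380 @ $17.90 + 112 @ $19.20 + 232 @ $20.25 = $18,174.40
Check: goods available $29,622.70 = COGS $11,448.30 + ending $18,174.40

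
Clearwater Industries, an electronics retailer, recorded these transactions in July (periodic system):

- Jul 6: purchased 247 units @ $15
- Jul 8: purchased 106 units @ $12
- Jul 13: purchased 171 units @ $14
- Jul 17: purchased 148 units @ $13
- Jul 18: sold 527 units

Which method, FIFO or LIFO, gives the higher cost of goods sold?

FIFO

FIFO COGS: 247 @ $15 + 106 @ $12 + 171 @ $14 + 3 @ $13 = $7,410
LIFO COGS: 148 @ $13 + 171 @ $14 + 106 @ $12 + 102 @ $15 = $7,120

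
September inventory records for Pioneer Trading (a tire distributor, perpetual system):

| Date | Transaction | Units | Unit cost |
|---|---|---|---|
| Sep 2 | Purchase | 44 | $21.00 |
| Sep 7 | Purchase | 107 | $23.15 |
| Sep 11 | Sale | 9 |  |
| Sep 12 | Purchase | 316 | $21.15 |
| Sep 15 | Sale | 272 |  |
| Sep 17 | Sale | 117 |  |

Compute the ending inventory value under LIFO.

Sep 11, 9 sold [LIFO — newest first]: 9 @ $23.15 = $208.35
Sep 15, 272 sold [LIFO — newest first]: 272 @ $21.15 = $5,752.80
Sep 17, 117 sold [LIFO — newest first]: 44 @ $21.15 + 73 @ $23.15 = $2,620.55
Total COGS = $208.35 + $5,752.80 + $2,620.55 = $8,581.70
Ending inventory: 44 @ $21.00 + 25 @ $23.15 = $1,502.75
Check: goods available $10,084.45 = COGS $8,581.70 + ending $1,502.75

Ending inventory = $1,502.75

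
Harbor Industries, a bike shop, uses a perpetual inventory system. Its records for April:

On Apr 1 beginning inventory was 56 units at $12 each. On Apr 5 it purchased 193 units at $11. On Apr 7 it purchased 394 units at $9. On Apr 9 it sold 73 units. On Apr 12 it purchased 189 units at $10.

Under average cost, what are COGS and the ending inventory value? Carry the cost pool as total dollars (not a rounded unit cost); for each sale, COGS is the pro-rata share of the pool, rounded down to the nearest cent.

COGS = $719.89; ending inventory = $7,511.11

After Apr 1: 56 on hand, pool $672.00 (≈ $12.0000 each)
After Apr 5: 249 on hand, pool $2,795.00 (≈ $11.2249 each)
After Apr 7: 643 on hand, pool $6,341.00 (≈ $9.8616 each)
Apr 9, sell 73: 73/643 × $6,341.00 → $719.89
After Apr 12: 759 on hand, pool $7,511.11 (≈ $9.8961 each)
Ending inventory (cost pool remaining) = $7,511.11
Check: goods available $8,231.00 = COGS $719.89 + ending $7,511.11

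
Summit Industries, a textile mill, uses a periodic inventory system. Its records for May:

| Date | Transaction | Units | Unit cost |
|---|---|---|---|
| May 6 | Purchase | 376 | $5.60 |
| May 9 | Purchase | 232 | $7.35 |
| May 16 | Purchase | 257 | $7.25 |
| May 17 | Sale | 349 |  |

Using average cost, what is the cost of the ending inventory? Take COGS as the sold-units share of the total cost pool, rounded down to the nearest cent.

Ending inventory = $3,384.76

May 17, sell 349: 349/865 × $5,674.05 → $2,289.29
Ending inventory (cost pool remaining) = $3,384.76
Check: goods available $5,674.05 = COGS $2,289.29 + ending $3,384.76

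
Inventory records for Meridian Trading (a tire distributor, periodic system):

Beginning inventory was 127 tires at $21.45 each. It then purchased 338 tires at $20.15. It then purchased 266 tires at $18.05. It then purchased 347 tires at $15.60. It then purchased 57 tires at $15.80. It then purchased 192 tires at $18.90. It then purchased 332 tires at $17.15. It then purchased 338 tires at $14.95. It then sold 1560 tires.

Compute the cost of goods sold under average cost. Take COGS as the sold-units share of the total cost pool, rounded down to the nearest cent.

COGS = $27,361.04

Sale 1, sell 1560: 1560/1997 × $35,025.65 → $27,361.04
Ending inventory (cost pool remaining) = $7,664.61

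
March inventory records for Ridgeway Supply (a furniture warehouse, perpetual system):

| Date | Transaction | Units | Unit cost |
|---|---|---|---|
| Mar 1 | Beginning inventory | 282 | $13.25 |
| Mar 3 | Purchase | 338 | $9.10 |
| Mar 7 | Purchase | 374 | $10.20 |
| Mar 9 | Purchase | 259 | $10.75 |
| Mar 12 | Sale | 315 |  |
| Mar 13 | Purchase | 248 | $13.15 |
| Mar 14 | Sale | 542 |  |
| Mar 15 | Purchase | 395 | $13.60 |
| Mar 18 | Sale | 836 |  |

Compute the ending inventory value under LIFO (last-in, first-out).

Mar 12, 315 sold [LIFO — newest first]: 259 @ $10.75 + 56 @ $10.20 = $3,355.45
Mar 14, 542 sold [LIFO — newest first]: 248 @ $13.15 + 294 @ $10.20 = $6,260.00
Mar 18, 836 sold [LIFO — newest first]: 395 @ $13.60 + 24 @ $10.20 + 338 @ $9.10 + 79 @ $13.25 = $9,739.35
Total COGS = $3,355.45 + $6,260.00 + $9,739.35 = $19,354.80
Ending inventory: 203 @ $13.25 = $2,689.75
Check: goods available $22,044.55 = COGS $19,354.80 + ending $2,689.75

Ending inventory = $2,689.75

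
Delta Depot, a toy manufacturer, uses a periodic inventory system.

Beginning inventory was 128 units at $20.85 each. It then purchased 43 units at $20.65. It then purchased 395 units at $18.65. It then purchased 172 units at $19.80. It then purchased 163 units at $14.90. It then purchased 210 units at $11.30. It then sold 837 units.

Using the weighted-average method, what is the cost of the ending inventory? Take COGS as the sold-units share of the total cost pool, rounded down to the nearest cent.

Ending inventory = $4,718.13

Sale 1, sell 837: 837/1111 × $19,130.80 → $14,412.67
Ending inventory (cost pool remaining) = $4,718.13
Check: goods available $19,130.80 = COGS $14,412.67 + ending $4,718.13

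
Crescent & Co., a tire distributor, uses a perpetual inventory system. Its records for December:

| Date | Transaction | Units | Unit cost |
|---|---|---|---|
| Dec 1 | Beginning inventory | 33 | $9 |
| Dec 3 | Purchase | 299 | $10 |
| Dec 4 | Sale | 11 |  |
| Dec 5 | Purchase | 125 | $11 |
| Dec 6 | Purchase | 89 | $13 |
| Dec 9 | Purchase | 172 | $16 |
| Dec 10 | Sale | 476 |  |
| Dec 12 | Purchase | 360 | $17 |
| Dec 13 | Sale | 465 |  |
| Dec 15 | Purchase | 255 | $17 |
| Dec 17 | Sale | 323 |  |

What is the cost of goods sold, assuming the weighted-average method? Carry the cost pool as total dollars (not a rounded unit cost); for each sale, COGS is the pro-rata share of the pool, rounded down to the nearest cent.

COGS = $18,077.71

After Dec 1: 33 on hand, pool $297.00 (≈ $9.0000 each)
After Dec 3: 332 on hand, pool $3,287.00 (≈ $9.9006 each)
Dec 4, sell 11: 11/332 × $3,287.00 → $108.90
After Dec 5: 446 on hand, pool $4,553.10 (≈ $10.2087 each)
After Dec 6: 535 on hand, pool $5,710.10 (≈ $10.6731 each)
After Dec 9: 707 on hand, pool $8,462.10 (≈ $11.9690 each)
Dec 10, sell 476: 476/707 × $8,462.10 → $5,697.25
After Dec 12: 591 on hand, pool $8,884.85 (≈ $15.0336 each)
Dec 13, sell 465: 465/591 × $8,884.85 → $6,990.61
After Dec 15: 381 on hand, pool $6,229.24 (≈ $16.3497 each)
Dec 17, sell 323: 323/381 × $6,229.24 → $5,280.95
Total COGS = $108.90 + $5,697.25 + $6,990.61 + $5,280.95 = $18,077.71
Ending inventory (cost pool remaining) = $948.29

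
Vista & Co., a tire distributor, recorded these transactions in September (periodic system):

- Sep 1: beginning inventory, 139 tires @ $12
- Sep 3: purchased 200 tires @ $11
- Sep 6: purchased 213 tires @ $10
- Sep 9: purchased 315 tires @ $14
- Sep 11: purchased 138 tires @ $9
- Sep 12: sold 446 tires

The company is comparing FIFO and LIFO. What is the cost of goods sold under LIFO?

COGS = $5,554

FIFO COGS: 139 @ $12 + 200 @ $11 + 107 @ $10 = $4,938
LIFO COGS: 138 @ $9 + 308 @ $14 = $5,554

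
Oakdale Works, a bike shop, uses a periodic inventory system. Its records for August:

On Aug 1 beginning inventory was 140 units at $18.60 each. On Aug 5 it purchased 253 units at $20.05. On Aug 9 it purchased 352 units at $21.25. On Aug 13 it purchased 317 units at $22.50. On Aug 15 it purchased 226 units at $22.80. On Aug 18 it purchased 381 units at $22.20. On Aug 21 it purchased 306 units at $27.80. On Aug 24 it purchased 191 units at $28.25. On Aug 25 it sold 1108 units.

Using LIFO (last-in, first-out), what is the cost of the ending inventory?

Ending inventory = $22,199.15

Aug 25, 1108 sold [LIFO — newest first]: 191 @ $28.25 + 306 @ $27.80 + 381 @ $22.20 + 226 @ $22.80 + 4 @ $22.50 = $27,603.55
Ending inventory: 140 @ $18.60 + 253 @ $20.05 + 352 @ $21.25 + 313 @ $22.50 = $22,199.15
Check: goods available $49,802.70 = COGS $27,603.55 + ending $22,199.15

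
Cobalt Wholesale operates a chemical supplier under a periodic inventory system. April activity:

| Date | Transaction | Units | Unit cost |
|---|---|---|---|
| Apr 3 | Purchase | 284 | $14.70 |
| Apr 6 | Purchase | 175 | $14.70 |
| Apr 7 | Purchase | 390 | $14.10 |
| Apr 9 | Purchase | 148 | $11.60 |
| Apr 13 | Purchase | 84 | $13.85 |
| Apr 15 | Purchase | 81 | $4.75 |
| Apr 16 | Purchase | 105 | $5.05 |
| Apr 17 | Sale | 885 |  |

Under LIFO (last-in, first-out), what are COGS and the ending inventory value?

COGS = $10,426.10; ending inventory = $5,615.40

Apr 17, 885 sold [LIFO — newest first]: 105 @ $5.05 + 81 @ $4.75 + 84 @ $13.85 + 148 @ $11.60 + 390 @ $14.10 + 77 @ $14.70 = $10,426.10
Ending inventory: 284 @ $14.70 + 98 @ $14.70 = $5,615.40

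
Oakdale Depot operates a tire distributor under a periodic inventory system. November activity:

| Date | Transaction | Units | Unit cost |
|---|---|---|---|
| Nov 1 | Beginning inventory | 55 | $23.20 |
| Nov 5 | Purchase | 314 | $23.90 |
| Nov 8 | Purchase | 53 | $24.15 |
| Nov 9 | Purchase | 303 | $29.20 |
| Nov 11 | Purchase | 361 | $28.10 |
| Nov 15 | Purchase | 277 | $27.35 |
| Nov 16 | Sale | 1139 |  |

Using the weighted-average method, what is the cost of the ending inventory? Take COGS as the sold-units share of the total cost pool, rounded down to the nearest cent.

Nov 16, sell 1139: 1139/1363 × $36,628.20 → $30,608.59
Ending inventory (cost pool remaining) = $6,019.61

Ending inventory = $6,019.61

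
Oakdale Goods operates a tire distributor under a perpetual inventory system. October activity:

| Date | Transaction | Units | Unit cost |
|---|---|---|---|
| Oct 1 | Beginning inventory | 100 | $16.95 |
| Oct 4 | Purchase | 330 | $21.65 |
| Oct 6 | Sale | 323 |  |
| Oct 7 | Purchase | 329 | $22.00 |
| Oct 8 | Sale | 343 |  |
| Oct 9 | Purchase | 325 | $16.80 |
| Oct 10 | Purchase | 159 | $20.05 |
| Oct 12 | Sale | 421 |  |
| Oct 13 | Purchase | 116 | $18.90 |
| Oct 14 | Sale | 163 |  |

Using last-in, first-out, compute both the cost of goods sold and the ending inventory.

Oct 6, 323 sold [LIFO — newest first]: 323 @ $21.65 = $6,992.95
Oct 8, 343 sold [LIFO — newest first]: 329 @ $22.00 + 7 @ $21.65 + 7 @ $16.95 = $7,508.20
Oct 12, 421 sold [LIFO — newest first]: 159 @ $20.05 + 262 @ $16.80 = $7,589.55
Oct 14, 163 sold [LIFO — newest first]: 116 @ $18.90 + 47 @ $16.80 = $2,982.00
Total COGS = $6,992.95 + $7,508.20 + $7,589.55 + $2,982.00 = $25,072.70
Ending inventory: 93 @ $16.95 + 16 @ $16.80 = $1,845.15

COGS = $25,072.70; ending inventory = $1,845.15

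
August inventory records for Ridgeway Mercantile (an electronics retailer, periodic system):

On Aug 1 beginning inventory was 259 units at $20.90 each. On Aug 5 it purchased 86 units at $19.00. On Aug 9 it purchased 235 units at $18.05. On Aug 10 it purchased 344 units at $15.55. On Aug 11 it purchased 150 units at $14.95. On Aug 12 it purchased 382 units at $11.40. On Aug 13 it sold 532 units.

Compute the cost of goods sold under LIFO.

COGS = $6,597.30

Aug 13, 532 sold [LIFO — newest first]: 382 @ $11.40 + 150 @ $14.95 = $6,597.30
Ending inventory: 259 @ $20.90 + 86 @ $19.00 + 235 @ $18.05 + 344 @ $15.55 = $16,638.05
Check: goods available $23,235.35 = COGS $6,597.30 + ending $16,638.05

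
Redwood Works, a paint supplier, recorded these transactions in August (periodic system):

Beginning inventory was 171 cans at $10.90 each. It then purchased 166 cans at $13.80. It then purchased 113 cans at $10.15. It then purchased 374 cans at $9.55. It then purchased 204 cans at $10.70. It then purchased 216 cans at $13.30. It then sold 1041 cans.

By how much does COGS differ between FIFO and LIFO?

FIFO COGS: 171 @ $10.90 + 166 @ $13.80 + 113 @ $10.15 + 374 @ $9.55 + 204 @ $10.70 + 13 @ $13.30 = $11,229.05
LIFO COGS: 216 @ $13.30 + 204 @ $10.70 + 374 @ $9.55 + 113 @ $10.15 + 134 @ $13.80 = $11,623.45
Difference = |$11,229.05 − $11,623.45| = $394.40

$394.40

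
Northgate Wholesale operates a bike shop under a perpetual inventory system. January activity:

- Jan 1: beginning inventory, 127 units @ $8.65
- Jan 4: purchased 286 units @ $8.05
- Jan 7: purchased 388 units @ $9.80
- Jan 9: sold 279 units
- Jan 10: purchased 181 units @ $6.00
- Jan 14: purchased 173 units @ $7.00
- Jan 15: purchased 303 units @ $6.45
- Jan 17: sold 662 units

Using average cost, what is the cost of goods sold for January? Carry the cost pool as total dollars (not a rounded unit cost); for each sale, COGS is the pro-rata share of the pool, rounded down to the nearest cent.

After Jan 1: 127 on hand, pool $1,098.55 (≈ $8.6500 each)
After Jan 4: 413 on hand, pool $3,400.85 (≈ $8.2345 each)
After Jan 7: 801 on hand, pool $7,203.25 (≈ $8.9928 each)
Jan 9, sell 279: 279/801 × $7,203.25 → $2,508.99
After Jan 10: 703 on hand, pool $5,780.26 (≈ $8.2223 each)
After Jan 14: 876 on hand, pool $6,991.26 (≈ $7.9809 each)
After Jan 15: 1179 on hand, pool $8,945.61 (≈ $7.5875 each)
Jan 17, sell 662: 662/1179 × $8,945.61 → $5,022.89
Total COGS = $2,508.99 + $5,022.89 = $7,531.88
Ending inventory (cost pool remaining) = $3,922.72

COGS = $7,531.88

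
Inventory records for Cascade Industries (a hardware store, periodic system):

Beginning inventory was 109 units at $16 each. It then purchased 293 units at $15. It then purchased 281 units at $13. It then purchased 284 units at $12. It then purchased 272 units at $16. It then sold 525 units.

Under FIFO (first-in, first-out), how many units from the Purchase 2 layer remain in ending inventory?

Sale 1 (525) [FIFO — oldest first]: 109 @ $16 + 293 @ $15 + 123 @ $13 = $7,738
Ending inventory: 158 @ $13 + 284 @ $12 + 272 @ $16 = $9,814

158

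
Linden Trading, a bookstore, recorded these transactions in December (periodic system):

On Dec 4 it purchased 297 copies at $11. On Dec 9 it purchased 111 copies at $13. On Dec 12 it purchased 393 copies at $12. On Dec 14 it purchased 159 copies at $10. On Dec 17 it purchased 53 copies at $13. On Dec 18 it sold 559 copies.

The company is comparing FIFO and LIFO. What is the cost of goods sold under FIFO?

FIFO COGS: 297 @ $11 + 111 @ $13 + 151 @ $12 = $6,522
LIFO COGS: 53 @ $13 + 159 @ $10 + 347 @ $12 = $6,443

COGS = $6,522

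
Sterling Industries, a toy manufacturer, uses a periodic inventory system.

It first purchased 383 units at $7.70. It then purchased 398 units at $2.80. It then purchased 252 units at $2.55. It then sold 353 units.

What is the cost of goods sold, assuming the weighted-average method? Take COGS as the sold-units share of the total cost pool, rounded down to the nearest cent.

Sale 1, sell 353: 353/1033 × $4,706.10 → $1,608.18
Ending inventory (cost pool remaining) = $3,097.92
Check: goods available $4,706.10 = COGS $1,608.18 + ending $3,097.92

COGS = $1,608.18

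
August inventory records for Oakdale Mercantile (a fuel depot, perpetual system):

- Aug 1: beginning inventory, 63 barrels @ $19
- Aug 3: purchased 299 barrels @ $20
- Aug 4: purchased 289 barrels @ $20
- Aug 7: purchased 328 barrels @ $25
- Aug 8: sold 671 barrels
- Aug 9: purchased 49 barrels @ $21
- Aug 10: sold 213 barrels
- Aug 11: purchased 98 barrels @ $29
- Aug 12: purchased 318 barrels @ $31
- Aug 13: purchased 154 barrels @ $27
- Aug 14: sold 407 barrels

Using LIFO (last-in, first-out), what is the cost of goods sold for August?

COGS = $31,370

Aug 8, 671 sold [LIFO — newest first]: 328 @ $25 + 289 @ $20 + 54 @ $20 = $15,060
Aug 10, 213 sold [LIFO — newest first]: 49 @ $21 + 164 @ $20 = $4,309
Aug 14, 407 sold [LIFO — newest first]: 154 @ $27 + 253 @ $31 = $12,001
Total COGS = $15,060 + $4,309 + $12,001 = $31,370
Ending inventory: 63 @ $19 + 81 @ $20 + 98 @ $29 + 65 @ $31 = $7,674
Check: goods available $39,044 = COGS $31,370 + ending $7,674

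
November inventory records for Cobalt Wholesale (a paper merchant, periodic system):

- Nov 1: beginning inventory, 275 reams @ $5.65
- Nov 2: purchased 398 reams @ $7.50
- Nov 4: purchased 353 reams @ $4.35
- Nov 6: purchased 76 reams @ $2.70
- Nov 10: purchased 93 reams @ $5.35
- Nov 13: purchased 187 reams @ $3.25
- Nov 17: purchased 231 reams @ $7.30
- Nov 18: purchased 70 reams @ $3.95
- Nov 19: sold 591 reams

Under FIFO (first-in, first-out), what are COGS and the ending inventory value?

COGS = $3,923.75; ending inventory = $5,423.85

Nov 19, 591 sold [FIFO — oldest first]: 275 @ $5.65 + 316 @ $7.50 = $3,923.75
Ending inventory: 82 @ $7.50 + 353 @ $4.35 + 76 @ $2.70 + 93 @ $5.35 + 187 @ $3.25 + 231 @ $7.30 + 70 @ $3.95 = $5,423.85
Check: goods available $9,347.60 = COGS $3,923.75 + ending $5,423.85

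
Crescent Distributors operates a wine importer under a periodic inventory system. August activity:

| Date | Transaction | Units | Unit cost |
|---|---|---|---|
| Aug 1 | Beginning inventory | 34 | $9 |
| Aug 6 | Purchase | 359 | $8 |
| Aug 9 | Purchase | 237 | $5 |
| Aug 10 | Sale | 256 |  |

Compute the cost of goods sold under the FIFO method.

Aug 10, 256 sold [FIFO — oldest first]: 34 @ $9 + 222 @ $8 = $2,082
Ending inventory: 137 @ $8 + 237 @ $5 = $2,281

COGS = $2,082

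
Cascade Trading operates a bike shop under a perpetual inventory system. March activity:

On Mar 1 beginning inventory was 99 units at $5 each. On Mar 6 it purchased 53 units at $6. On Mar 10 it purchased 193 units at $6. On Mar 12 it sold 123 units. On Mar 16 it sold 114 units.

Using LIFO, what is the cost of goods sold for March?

Mar 12, 123 sold [LIFO — newest first]: 123 @ $6 = $738
Mar 16, 114 sold [LIFO — newest first]: 70 @ $6 + 44 @ $6 = $684
Total COGS = $738 + $684 = $1,422
Ending inventory: 99 @ $5 + 9 @ $6 = $549
Check: goods available $1,971 = COGS $1,422 + ending $549

COGS = $1,422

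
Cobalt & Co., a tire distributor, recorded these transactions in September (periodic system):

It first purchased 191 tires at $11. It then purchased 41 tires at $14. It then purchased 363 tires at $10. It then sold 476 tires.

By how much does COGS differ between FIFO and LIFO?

FIFO COGS: 191 @ $11 + 41 @ $14 + 244 @ $10 = $5,115
LIFO COGS: 363 @ $10 + 41 @ $14 + 72 @ $11 = $4,996
Difference = |$5,115 − $4,996| = $119

$119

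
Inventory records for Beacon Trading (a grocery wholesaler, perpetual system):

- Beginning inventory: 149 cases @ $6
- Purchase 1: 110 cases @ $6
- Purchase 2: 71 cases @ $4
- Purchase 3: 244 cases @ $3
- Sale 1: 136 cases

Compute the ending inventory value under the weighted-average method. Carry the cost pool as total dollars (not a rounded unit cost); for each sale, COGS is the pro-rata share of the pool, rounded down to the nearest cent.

Ending inventory = $1,961.09

After Beginning: 149 on hand, pool $894.00 (≈ $6.0000 each)
After Purchase 1: 259 on hand, pool $1,554.00 (≈ $6.0000 each)
After Purchase 2: 330 on hand, pool $1,838.00 (≈ $5.5697 each)
After Purchase 3: 574 on hand, pool $2,570.00 (≈ $4.4774 each)
Sale 1, sell 136: 136/574 × $2,570.00 → $608.91
Ending inventory (cost pool remaining) = $1,961.09
Check: goods available $2,570.00 = COGS $608.91 + ending $1,961.09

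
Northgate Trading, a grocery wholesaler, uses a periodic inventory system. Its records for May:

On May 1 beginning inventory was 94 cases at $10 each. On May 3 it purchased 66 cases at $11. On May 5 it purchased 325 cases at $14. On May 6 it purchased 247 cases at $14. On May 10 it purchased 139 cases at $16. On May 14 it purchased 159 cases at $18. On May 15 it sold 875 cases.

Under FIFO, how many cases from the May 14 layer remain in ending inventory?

May 15, 875 sold [FIFO — oldest first]: 94 @ $10 + 66 @ $11 + 325 @ $14 + 247 @ $14 + 139 @ $16 + 4 @ $18 = $11,970
Ending inventory: 155 @ $18 = $2,790
Check: goods available $14,760 = COGS $11,970 + ending $2,790

155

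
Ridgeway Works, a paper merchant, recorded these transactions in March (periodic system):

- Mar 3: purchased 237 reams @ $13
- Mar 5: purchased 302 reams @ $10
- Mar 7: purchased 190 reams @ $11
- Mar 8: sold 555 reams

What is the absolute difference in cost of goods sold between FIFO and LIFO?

FIFO COGS: 237 @ $13 + 302 @ $10 + 16 @ $11 = $6,277
LIFO COGS: 190 @ $11 + 302 @ $10 + 63 @ $13 = $5,929
Difference = |$6,277 − $5,929| = $348

$348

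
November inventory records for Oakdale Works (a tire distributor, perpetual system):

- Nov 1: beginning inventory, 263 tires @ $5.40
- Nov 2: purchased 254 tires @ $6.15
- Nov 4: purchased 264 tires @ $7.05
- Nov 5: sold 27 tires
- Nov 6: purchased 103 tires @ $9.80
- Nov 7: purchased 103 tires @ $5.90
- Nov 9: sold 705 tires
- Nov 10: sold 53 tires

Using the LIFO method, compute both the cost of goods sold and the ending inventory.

Nov 5, 27 sold [LIFO — newest first]: 27 @ $7.05 = $190.35
Nov 9, 705 sold [LIFO — newest first]: 103 @ $5.90 + 103 @ $9.80 + 237 @ $7.05 + 254 @ $6.15 + 8 @ $5.40 = $4,893.25
Nov 10, 53 sold [LIFO — newest first]: 53 @ $5.40 = $286.20
Total COGS = $190.35 + $4,893.25 + $286.20 = $5,369.80
Ending inventory: 202 @ $5.40 = $1,090.80
Check: goods available $6,460.60 = COGS $5,369.80 + ending $1,090.80

COGS = $5,369.80; ending inventory = $1,090.80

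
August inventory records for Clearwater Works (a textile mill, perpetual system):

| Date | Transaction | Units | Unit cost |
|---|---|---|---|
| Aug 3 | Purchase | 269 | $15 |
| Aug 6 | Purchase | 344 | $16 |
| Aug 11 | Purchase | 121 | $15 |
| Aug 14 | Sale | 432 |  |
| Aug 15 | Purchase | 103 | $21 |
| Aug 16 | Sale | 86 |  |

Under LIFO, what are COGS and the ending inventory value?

COGS = $8,597; ending inventory = $4,920

Aug 14, 432 sold [LIFO — newest first]: 121 @ $15 + 311 @ $16 = $6,791
Aug 16, 86 sold [LIFO — newest first]: 86 @ $21 = $1,806
Total COGS = $6,791 + $1,806 = $8,597
Ending inventory: 269 @ $15 + 33 @ $16 + 17 @ $21 = $4,920
Check: goods available $13,517 = COGS $8,597 + ending $4,920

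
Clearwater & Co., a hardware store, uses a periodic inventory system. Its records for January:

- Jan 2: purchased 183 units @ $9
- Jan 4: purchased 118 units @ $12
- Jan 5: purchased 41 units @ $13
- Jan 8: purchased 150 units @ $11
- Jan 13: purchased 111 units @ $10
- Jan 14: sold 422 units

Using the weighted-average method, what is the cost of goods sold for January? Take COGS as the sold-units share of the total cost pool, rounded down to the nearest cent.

COGS = $4,448.14

Jan 14, sell 422: 422/603 × $6,356.00 → $4,448.14
Ending inventory (cost pool remaining) = $1,907.86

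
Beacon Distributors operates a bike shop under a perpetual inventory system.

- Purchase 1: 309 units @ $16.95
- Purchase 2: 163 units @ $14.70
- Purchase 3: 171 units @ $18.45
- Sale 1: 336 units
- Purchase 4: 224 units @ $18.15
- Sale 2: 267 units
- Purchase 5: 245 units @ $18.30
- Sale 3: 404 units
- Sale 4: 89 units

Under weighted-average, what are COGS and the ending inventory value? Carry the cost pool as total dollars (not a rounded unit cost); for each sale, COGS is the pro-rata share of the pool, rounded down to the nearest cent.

COGS = $19,052.72; ending inventory = $284.98

After Purchase 1: 309 on hand, pool $5,237.55 (≈ $16.9500 each)
After Purchase 2: 472 on hand, pool $7,633.65 (≈ $16.1730 each)
After Purchase 3: 643 on hand, pool $10,788.60 (≈ $16.7785 each)
Sale 1, sell 336: 336/643 × $10,788.60 → $5,637.58
After Purchase 4: 531 on hand, pool $9,216.62 (≈ $17.3571 each)
Sale 2, sell 267: 267/531 × $9,216.62 → $4,634.34
After Purchase 5: 509 on hand, pool $9,065.78 (≈ $17.8110 each)
Sale 3, sell 404: 404/509 × $9,065.78 → $7,195.62
Sale 4, sell 89: 89/105 × $1,870.16 → $1,585.18
Total COGS = $5,637.58 + $4,634.34 + $7,195.62 + $1,585.18 = $19,052.72
Ending inventory (cost pool remaining) = $284.98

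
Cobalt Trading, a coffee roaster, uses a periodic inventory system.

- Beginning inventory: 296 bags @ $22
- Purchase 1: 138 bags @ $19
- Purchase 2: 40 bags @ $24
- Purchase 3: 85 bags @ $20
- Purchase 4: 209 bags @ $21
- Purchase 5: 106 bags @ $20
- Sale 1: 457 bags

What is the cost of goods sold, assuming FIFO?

COGS = $9,686

Sale 1 (457) [FIFO — oldest first]: 296 @ $22 + 138 @ $19 + 23 @ $24 = $9,686
Ending inventory: 17 @ $24 + 85 @ $20 + 209 @ $21 + 106 @ $20 = $8,617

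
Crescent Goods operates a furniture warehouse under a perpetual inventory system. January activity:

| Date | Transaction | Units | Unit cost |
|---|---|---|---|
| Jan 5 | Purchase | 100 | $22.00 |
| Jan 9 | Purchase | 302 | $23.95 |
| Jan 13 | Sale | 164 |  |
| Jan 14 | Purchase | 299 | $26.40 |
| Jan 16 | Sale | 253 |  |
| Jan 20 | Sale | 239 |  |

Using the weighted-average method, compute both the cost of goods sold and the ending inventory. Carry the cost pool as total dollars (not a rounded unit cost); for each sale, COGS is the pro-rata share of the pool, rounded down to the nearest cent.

After Jan 5: 100 on hand, pool $2,200.00 (≈ $22.0000 each)
After Jan 9: 402 on hand, pool $9,432.90 (≈ $23.4649 each)
Jan 13, sell 164: 164/402 × $9,432.90 → $3,848.24
After Jan 14: 537 on hand, pool $13,478.26 (≈ $25.0992 each)
Jan 16, sell 253: 253/537 × $13,478.26 → $6,350.09
Jan 20, sell 239: 239/284 × $7,128.17 → $5,998.70
Total COGS = $3,848.24 + $6,350.09 + $5,998.70 = $16,197.03
Ending inventory (cost pool remaining) = $1,129.47

COGS = $16,197.03; ending inventory = $1,129.47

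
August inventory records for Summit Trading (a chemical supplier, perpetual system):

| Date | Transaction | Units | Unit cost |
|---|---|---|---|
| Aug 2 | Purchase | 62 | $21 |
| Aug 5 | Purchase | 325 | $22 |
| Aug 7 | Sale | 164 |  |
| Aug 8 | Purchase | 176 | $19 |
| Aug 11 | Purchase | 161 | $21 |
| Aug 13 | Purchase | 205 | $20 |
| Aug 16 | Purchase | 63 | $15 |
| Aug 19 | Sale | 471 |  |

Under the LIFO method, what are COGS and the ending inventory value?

COGS = $12,832; ending inventory = $7,390

Aug 7, 164 sold [LIFO — newest first]: 164 @ $22 = $3,608
Aug 19, 471 sold [LIFO — newest first]: 63 @ $15 + 205 @ $20 + 161 @ $21 + 42 @ $19 = $9,224
Total COGS = $3,608 + $9,224 = $12,832
Ending inventory: 62 @ $21 + 161 @ $22 + 134 @ $19 = $7,390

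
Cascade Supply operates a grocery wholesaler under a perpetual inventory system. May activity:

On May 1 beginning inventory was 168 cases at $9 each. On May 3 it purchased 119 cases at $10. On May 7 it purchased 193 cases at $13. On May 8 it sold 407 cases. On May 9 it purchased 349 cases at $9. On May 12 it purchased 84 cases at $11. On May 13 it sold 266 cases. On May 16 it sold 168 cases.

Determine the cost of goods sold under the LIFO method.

COGS = $8,628

May 8, 407 sold [LIFO — newest first]: 193 @ $13 + 119 @ $10 + 95 @ $9 = $4,554
May 13, 266 sold [LIFO — newest first]: 84 @ $11 + 182 @ $9 = $2,562
May 16, 168 sold [LIFO — newest first]: 167 @ $9 + 1 @ $9 = $1,512
Total COGS = $4,554 + $2,562 + $1,512 = $8,628
Ending inventory: 72 @ $9 = $648
Check: goods available $9,276 = COGS $8,628 + ending $648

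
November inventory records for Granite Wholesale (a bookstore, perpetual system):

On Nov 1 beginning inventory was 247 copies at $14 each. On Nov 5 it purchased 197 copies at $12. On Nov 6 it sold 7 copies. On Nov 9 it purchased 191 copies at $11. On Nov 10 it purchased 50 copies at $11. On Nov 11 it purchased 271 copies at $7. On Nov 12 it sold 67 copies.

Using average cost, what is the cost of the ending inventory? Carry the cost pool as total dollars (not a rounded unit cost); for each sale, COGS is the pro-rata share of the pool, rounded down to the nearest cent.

After Nov 1: 247 on hand, pool $3,458.00 (≈ $14.0000 each)
After Nov 5: 444 on hand, pool $5,822.00 (≈ $13.1126 each)
Nov 6, sell 7: 7/444 × $5,822.00 → $91.78
After Nov 9: 628 on hand, pool $7,831.22 (≈ $12.4701 each)
After Nov 10: 678 on hand, pool $8,381.22 (≈ $12.3617 each)
After Nov 11: 949 on hand, pool $10,278.22 (≈ $10.8306 each)
Nov 12, sell 67: 67/949 × $10,278.22 → $725.64
Total COGS = $91.78 + $725.64 = $817.42
Ending inventory (cost pool remaining) = $9,552.58

Ending inventory = $9,552.58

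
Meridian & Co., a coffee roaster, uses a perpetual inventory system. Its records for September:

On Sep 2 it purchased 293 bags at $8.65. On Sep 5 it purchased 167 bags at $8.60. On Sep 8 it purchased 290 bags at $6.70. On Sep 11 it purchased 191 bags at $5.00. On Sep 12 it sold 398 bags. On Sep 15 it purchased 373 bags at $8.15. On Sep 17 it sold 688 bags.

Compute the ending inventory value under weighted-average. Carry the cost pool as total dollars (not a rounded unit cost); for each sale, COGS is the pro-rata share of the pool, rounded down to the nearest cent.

Ending inventory = $1,743.23

After Sep 2: 293 on hand, pool $2,534.45 (≈ $8.6500 each)
After Sep 5: 460 on hand, pool $3,970.65 (≈ $8.6318 each)
After Sep 8: 750 on hand, pool $5,913.65 (≈ $7.8849 each)
After Sep 11: 941 on hand, pool $6,868.65 (≈ $7.2993 each)
Sep 12, sell 398: 398/941 × $6,868.65 → $2,905.12
After Sep 15: 916 on hand, pool $7,003.48 (≈ $7.6457 each)
Sep 17, sell 688: 688/916 × $7,003.48 → $5,260.25
Total COGS = $2,905.12 + $5,260.25 = $8,165.37
Ending inventory (cost pool remaining) = $1,743.23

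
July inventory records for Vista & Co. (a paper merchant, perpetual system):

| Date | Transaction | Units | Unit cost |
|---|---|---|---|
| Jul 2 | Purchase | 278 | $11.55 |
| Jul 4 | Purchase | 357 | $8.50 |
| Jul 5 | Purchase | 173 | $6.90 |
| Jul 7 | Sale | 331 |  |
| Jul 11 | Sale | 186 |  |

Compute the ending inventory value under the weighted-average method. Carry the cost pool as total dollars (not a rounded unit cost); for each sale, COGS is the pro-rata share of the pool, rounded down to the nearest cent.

After Jul 2: 278 on hand, pool $3,210.90 (≈ $11.5500 each)
After Jul 4: 635 on hand, pool $6,245.40 (≈ $9.8353 each)
After Jul 5: 808 on hand, pool $7,439.10 (≈ $9.2068 each)
Jul 7, sell 331: 331/808 × $7,439.10 → $3,047.45
Jul 11, sell 186: 186/477 × $4,391.65 → $1,712.46
Total COGS = $3,047.45 + $1,712.46 = $4,759.91
Ending inventory (cost pool remaining) = $2,679.19

Ending inventory = $2,679.19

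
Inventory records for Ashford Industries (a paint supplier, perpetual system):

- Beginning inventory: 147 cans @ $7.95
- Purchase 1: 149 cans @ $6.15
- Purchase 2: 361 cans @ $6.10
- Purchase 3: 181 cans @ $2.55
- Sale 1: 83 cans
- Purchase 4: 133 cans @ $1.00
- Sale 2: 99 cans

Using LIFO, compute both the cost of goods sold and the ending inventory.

Sale 1 (83) [LIFO — newest first]: 83 @ $2.55 = $211.65
Sale 2 (99) [LIFO — newest first]: 99 @ $1.00 = $99.00
Total COGS = $211.65 + $99.00 = $310.65
Ending inventory: 147 @ $7.95 + 149 @ $6.15 + 361 @ $6.10 + 98 @ $2.55 + 34 @ $1.00 = $4,571.00
Check: goods available $4,881.65 = COGS $310.65 + ending $4,571.00

COGS = $310.65; ending inventory = $4,571.00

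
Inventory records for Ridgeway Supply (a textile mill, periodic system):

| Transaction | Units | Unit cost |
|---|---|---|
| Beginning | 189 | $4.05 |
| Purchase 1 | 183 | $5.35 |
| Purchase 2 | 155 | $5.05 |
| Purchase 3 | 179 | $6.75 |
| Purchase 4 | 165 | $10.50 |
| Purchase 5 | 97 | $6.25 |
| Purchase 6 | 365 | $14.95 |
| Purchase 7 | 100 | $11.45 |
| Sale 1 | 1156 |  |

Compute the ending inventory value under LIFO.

Ending inventory = $1,236.25

Sale 1 (1156) [LIFO — newest first]: 100 @ $11.45 + 365 @ $14.95 + 97 @ $6.25 + 165 @ $10.50 + 179 @ $6.75 + 155 @ $5.05 + 95 @ $5.35 = $11,439.75
Ending inventory: 189 @ $4.05 + 88 @ $5.35 = $1,236.25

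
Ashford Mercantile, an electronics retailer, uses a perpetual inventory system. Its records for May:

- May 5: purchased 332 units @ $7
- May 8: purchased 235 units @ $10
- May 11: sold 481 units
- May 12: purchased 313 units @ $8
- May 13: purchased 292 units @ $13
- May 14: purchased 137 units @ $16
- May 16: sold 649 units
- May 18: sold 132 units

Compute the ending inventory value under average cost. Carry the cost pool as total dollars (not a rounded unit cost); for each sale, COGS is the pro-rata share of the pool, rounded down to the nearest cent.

Ending inventory = $522.28

After May 5: 332 on hand, pool $2,324.00 (≈ $7.0000 each)
After May 8: 567 on hand, pool $4,674.00 (≈ $8.2434 each)
May 11, sell 481: 481/567 × $4,674.00 → $3,965.06
After May 12: 399 on hand, pool $3,212.94 (≈ $8.0525 each)
After May 13: 691 on hand, pool $7,008.94 (≈ $10.1432 each)
After May 14: 828 on hand, pool $9,200.94 (≈ $11.1122 each)
May 16, sell 649: 649/828 × $9,200.94 → $7,211.84
May 18, sell 132: 132/179 × $1,989.10 → $1,466.82
Total COGS = $3,965.06 + $7,211.84 + $1,466.82 = $12,643.72
Ending inventory (cost pool remaining) = $522.28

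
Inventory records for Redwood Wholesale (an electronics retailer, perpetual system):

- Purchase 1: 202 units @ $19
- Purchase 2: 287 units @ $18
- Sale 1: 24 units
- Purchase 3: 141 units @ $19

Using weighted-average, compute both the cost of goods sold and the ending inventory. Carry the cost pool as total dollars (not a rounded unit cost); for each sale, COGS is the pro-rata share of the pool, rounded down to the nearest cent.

COGS = $441.91; ending inventory = $11,241.09

After Purchase 1: 202 on hand, pool $3,838.00 (≈ $19.0000 each)
After Purchase 2: 489 on hand, pool $9,004.00 (≈ $18.4131 each)
Sale 1, sell 24: 24/489 × $9,004.00 → $441.91
After Purchase 3: 606 on hand, pool $11,241.09 (≈ $18.5497 each)
Ending inventory (cost pool remaining) = $11,241.09
Check: goods available $11,683.00 = COGS $441.91 + ending $11,241.09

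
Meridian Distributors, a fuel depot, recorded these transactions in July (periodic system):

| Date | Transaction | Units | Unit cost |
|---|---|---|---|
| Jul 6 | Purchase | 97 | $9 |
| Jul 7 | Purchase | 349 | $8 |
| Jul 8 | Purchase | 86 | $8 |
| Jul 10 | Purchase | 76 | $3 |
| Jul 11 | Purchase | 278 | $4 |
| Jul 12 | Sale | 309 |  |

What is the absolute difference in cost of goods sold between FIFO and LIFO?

FIFO COGS: 97 @ $9 + 212 @ $8 = $2,569
LIFO COGS: 278 @ $4 + 31 @ $3 = $1,205
Difference = |$2,569 − $1,205| = $1,364

$1,364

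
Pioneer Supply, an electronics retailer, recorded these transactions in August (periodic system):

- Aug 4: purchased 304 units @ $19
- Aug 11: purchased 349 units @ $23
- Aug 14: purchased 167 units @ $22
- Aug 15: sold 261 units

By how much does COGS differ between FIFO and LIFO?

FIFO COGS: 261 @ $19 = $4,959
LIFO COGS: 167 @ $22 + 94 @ $23 = $5,836
Difference = |$4,959 − $5,836| = $877

$877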